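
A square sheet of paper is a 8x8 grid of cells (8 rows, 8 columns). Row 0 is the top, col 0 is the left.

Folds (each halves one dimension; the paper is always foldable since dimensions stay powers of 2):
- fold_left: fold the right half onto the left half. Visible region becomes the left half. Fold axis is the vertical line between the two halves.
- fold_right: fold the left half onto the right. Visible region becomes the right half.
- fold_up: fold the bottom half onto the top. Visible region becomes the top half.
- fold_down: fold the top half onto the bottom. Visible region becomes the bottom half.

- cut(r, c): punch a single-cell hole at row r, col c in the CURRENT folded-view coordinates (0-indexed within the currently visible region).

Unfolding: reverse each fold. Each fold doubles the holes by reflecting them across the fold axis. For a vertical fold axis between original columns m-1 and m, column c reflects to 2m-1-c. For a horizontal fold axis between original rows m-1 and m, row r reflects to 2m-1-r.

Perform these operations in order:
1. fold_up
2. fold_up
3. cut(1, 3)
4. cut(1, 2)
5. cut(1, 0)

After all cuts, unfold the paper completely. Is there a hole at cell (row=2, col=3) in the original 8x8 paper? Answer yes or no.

Op 1 fold_up: fold axis h@4; visible region now rows[0,4) x cols[0,8) = 4x8
Op 2 fold_up: fold axis h@2; visible region now rows[0,2) x cols[0,8) = 2x8
Op 3 cut(1, 3): punch at orig (1,3); cuts so far [(1, 3)]; region rows[0,2) x cols[0,8) = 2x8
Op 4 cut(1, 2): punch at orig (1,2); cuts so far [(1, 2), (1, 3)]; region rows[0,2) x cols[0,8) = 2x8
Op 5 cut(1, 0): punch at orig (1,0); cuts so far [(1, 0), (1, 2), (1, 3)]; region rows[0,2) x cols[0,8) = 2x8
Unfold 1 (reflect across h@2): 6 holes -> [(1, 0), (1, 2), (1, 3), (2, 0), (2, 2), (2, 3)]
Unfold 2 (reflect across h@4): 12 holes -> [(1, 0), (1, 2), (1, 3), (2, 0), (2, 2), (2, 3), (5, 0), (5, 2), (5, 3), (6, 0), (6, 2), (6, 3)]
Holes: [(1, 0), (1, 2), (1, 3), (2, 0), (2, 2), (2, 3), (5, 0), (5, 2), (5, 3), (6, 0), (6, 2), (6, 3)]

Answer: yes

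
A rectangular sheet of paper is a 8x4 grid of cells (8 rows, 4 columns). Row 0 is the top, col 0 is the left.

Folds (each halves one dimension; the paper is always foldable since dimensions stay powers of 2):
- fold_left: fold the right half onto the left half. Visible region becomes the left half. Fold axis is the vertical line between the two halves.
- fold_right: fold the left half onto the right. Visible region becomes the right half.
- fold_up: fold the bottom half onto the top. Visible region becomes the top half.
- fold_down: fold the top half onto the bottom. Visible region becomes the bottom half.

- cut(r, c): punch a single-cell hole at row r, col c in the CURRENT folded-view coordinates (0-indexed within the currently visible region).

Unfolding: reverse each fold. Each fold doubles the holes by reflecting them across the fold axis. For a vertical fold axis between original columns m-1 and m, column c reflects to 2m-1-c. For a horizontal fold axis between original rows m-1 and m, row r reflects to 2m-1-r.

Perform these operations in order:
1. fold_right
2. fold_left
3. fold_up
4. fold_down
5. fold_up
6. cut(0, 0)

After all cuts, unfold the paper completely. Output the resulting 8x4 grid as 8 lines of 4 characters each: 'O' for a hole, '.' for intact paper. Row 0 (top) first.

Answer: OOOO
OOOO
OOOO
OOOO
OOOO
OOOO
OOOO
OOOO

Derivation:
Op 1 fold_right: fold axis v@2; visible region now rows[0,8) x cols[2,4) = 8x2
Op 2 fold_left: fold axis v@3; visible region now rows[0,8) x cols[2,3) = 8x1
Op 3 fold_up: fold axis h@4; visible region now rows[0,4) x cols[2,3) = 4x1
Op 4 fold_down: fold axis h@2; visible region now rows[2,4) x cols[2,3) = 2x1
Op 5 fold_up: fold axis h@3; visible region now rows[2,3) x cols[2,3) = 1x1
Op 6 cut(0, 0): punch at orig (2,2); cuts so far [(2, 2)]; region rows[2,3) x cols[2,3) = 1x1
Unfold 1 (reflect across h@3): 2 holes -> [(2, 2), (3, 2)]
Unfold 2 (reflect across h@2): 4 holes -> [(0, 2), (1, 2), (2, 2), (3, 2)]
Unfold 3 (reflect across h@4): 8 holes -> [(0, 2), (1, 2), (2, 2), (3, 2), (4, 2), (5, 2), (6, 2), (7, 2)]
Unfold 4 (reflect across v@3): 16 holes -> [(0, 2), (0, 3), (1, 2), (1, 3), (2, 2), (2, 3), (3, 2), (3, 3), (4, 2), (4, 3), (5, 2), (5, 3), (6, 2), (6, 3), (7, 2), (7, 3)]
Unfold 5 (reflect across v@2): 32 holes -> [(0, 0), (0, 1), (0, 2), (0, 3), (1, 0), (1, 1), (1, 2), (1, 3), (2, 0), (2, 1), (2, 2), (2, 3), (3, 0), (3, 1), (3, 2), (3, 3), (4, 0), (4, 1), (4, 2), (4, 3), (5, 0), (5, 1), (5, 2), (5, 3), (6, 0), (6, 1), (6, 2), (6, 3), (7, 0), (7, 1), (7, 2), (7, 3)]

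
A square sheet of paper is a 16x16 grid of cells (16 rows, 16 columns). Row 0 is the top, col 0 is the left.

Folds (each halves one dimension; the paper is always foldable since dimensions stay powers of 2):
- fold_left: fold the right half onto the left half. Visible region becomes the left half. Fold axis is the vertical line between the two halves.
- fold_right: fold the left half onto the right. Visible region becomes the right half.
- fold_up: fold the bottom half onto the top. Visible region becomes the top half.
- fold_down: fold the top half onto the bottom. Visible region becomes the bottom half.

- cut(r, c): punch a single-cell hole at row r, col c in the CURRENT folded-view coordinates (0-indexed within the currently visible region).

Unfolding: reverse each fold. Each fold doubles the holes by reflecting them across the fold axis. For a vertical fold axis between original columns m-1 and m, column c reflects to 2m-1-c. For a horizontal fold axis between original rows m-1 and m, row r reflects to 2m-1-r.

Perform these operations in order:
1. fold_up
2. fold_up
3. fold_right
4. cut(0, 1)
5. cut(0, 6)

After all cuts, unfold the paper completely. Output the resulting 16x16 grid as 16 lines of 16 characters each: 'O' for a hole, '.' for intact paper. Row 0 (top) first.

Op 1 fold_up: fold axis h@8; visible region now rows[0,8) x cols[0,16) = 8x16
Op 2 fold_up: fold axis h@4; visible region now rows[0,4) x cols[0,16) = 4x16
Op 3 fold_right: fold axis v@8; visible region now rows[0,4) x cols[8,16) = 4x8
Op 4 cut(0, 1): punch at orig (0,9); cuts so far [(0, 9)]; region rows[0,4) x cols[8,16) = 4x8
Op 5 cut(0, 6): punch at orig (0,14); cuts so far [(0, 9), (0, 14)]; region rows[0,4) x cols[8,16) = 4x8
Unfold 1 (reflect across v@8): 4 holes -> [(0, 1), (0, 6), (0, 9), (0, 14)]
Unfold 2 (reflect across h@4): 8 holes -> [(0, 1), (0, 6), (0, 9), (0, 14), (7, 1), (7, 6), (7, 9), (7, 14)]
Unfold 3 (reflect across h@8): 16 holes -> [(0, 1), (0, 6), (0, 9), (0, 14), (7, 1), (7, 6), (7, 9), (7, 14), (8, 1), (8, 6), (8, 9), (8, 14), (15, 1), (15, 6), (15, 9), (15, 14)]

Answer: .O....O..O....O.
................
................
................
................
................
................
.O....O..O....O.
.O....O..O....O.
................
................
................
................
................
................
.O....O..O....O.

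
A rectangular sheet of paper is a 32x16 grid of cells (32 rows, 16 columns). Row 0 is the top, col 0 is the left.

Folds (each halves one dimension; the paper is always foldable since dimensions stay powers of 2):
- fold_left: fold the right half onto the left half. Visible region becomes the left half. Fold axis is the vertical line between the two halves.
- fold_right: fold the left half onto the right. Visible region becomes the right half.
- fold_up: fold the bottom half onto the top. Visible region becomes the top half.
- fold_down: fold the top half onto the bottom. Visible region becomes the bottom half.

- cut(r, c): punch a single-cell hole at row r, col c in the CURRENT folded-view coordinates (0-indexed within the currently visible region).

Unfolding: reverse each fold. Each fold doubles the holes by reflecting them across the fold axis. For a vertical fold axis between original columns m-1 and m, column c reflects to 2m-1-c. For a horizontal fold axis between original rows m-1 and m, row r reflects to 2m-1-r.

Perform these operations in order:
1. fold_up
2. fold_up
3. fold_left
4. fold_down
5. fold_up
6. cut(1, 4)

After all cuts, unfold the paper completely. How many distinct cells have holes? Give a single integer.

Answer: 32

Derivation:
Op 1 fold_up: fold axis h@16; visible region now rows[0,16) x cols[0,16) = 16x16
Op 2 fold_up: fold axis h@8; visible region now rows[0,8) x cols[0,16) = 8x16
Op 3 fold_left: fold axis v@8; visible region now rows[0,8) x cols[0,8) = 8x8
Op 4 fold_down: fold axis h@4; visible region now rows[4,8) x cols[0,8) = 4x8
Op 5 fold_up: fold axis h@6; visible region now rows[4,6) x cols[0,8) = 2x8
Op 6 cut(1, 4): punch at orig (5,4); cuts so far [(5, 4)]; region rows[4,6) x cols[0,8) = 2x8
Unfold 1 (reflect across h@6): 2 holes -> [(5, 4), (6, 4)]
Unfold 2 (reflect across h@4): 4 holes -> [(1, 4), (2, 4), (5, 4), (6, 4)]
Unfold 3 (reflect across v@8): 8 holes -> [(1, 4), (1, 11), (2, 4), (2, 11), (5, 4), (5, 11), (6, 4), (6, 11)]
Unfold 4 (reflect across h@8): 16 holes -> [(1, 4), (1, 11), (2, 4), (2, 11), (5, 4), (5, 11), (6, 4), (6, 11), (9, 4), (9, 11), (10, 4), (10, 11), (13, 4), (13, 11), (14, 4), (14, 11)]
Unfold 5 (reflect across h@16): 32 holes -> [(1, 4), (1, 11), (2, 4), (2, 11), (5, 4), (5, 11), (6, 4), (6, 11), (9, 4), (9, 11), (10, 4), (10, 11), (13, 4), (13, 11), (14, 4), (14, 11), (17, 4), (17, 11), (18, 4), (18, 11), (21, 4), (21, 11), (22, 4), (22, 11), (25, 4), (25, 11), (26, 4), (26, 11), (29, 4), (29, 11), (30, 4), (30, 11)]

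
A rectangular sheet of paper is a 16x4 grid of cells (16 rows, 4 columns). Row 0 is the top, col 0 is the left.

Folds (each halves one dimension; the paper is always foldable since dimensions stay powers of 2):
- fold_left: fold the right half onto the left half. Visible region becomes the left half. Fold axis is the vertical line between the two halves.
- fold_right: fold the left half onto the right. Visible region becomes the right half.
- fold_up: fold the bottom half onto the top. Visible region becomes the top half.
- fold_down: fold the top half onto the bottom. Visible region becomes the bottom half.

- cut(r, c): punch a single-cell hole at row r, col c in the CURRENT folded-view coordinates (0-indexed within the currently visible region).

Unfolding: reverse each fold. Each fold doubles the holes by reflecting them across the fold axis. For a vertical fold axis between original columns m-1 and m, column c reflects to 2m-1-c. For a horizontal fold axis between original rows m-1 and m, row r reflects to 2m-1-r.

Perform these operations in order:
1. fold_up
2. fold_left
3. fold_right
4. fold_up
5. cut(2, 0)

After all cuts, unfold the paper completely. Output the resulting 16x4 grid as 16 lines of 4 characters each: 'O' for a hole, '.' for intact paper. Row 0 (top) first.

Op 1 fold_up: fold axis h@8; visible region now rows[0,8) x cols[0,4) = 8x4
Op 2 fold_left: fold axis v@2; visible region now rows[0,8) x cols[0,2) = 8x2
Op 3 fold_right: fold axis v@1; visible region now rows[0,8) x cols[1,2) = 8x1
Op 4 fold_up: fold axis h@4; visible region now rows[0,4) x cols[1,2) = 4x1
Op 5 cut(2, 0): punch at orig (2,1); cuts so far [(2, 1)]; region rows[0,4) x cols[1,2) = 4x1
Unfold 1 (reflect across h@4): 2 holes -> [(2, 1), (5, 1)]
Unfold 2 (reflect across v@1): 4 holes -> [(2, 0), (2, 1), (5, 0), (5, 1)]
Unfold 3 (reflect across v@2): 8 holes -> [(2, 0), (2, 1), (2, 2), (2, 3), (5, 0), (5, 1), (5, 2), (5, 3)]
Unfold 4 (reflect across h@8): 16 holes -> [(2, 0), (2, 1), (2, 2), (2, 3), (5, 0), (5, 1), (5, 2), (5, 3), (10, 0), (10, 1), (10, 2), (10, 3), (13, 0), (13, 1), (13, 2), (13, 3)]

Answer: ....
....
OOOO
....
....
OOOO
....
....
....
....
OOOO
....
....
OOOO
....
....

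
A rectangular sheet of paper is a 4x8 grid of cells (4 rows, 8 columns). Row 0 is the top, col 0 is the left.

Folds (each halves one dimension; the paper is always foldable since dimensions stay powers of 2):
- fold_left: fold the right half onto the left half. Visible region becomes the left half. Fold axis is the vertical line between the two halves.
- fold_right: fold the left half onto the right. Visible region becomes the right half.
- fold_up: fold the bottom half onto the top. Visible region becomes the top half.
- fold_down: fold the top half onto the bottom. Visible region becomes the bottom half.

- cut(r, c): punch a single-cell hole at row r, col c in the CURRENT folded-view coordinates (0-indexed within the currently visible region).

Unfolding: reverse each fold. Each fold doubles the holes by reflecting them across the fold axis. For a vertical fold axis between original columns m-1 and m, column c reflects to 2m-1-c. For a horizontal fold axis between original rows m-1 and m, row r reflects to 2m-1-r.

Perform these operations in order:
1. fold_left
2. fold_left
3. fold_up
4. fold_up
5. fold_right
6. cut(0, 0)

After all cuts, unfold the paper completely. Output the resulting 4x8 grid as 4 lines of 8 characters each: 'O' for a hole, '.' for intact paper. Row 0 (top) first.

Answer: OOOOOOOO
OOOOOOOO
OOOOOOOO
OOOOOOOO

Derivation:
Op 1 fold_left: fold axis v@4; visible region now rows[0,4) x cols[0,4) = 4x4
Op 2 fold_left: fold axis v@2; visible region now rows[0,4) x cols[0,2) = 4x2
Op 3 fold_up: fold axis h@2; visible region now rows[0,2) x cols[0,2) = 2x2
Op 4 fold_up: fold axis h@1; visible region now rows[0,1) x cols[0,2) = 1x2
Op 5 fold_right: fold axis v@1; visible region now rows[0,1) x cols[1,2) = 1x1
Op 6 cut(0, 0): punch at orig (0,1); cuts so far [(0, 1)]; region rows[0,1) x cols[1,2) = 1x1
Unfold 1 (reflect across v@1): 2 holes -> [(0, 0), (0, 1)]
Unfold 2 (reflect across h@1): 4 holes -> [(0, 0), (0, 1), (1, 0), (1, 1)]
Unfold 3 (reflect across h@2): 8 holes -> [(0, 0), (0, 1), (1, 0), (1, 1), (2, 0), (2, 1), (3, 0), (3, 1)]
Unfold 4 (reflect across v@2): 16 holes -> [(0, 0), (0, 1), (0, 2), (0, 3), (1, 0), (1, 1), (1, 2), (1, 3), (2, 0), (2, 1), (2, 2), (2, 3), (3, 0), (3, 1), (3, 2), (3, 3)]
Unfold 5 (reflect across v@4): 32 holes -> [(0, 0), (0, 1), (0, 2), (0, 3), (0, 4), (0, 5), (0, 6), (0, 7), (1, 0), (1, 1), (1, 2), (1, 3), (1, 4), (1, 5), (1, 6), (1, 7), (2, 0), (2, 1), (2, 2), (2, 3), (2, 4), (2, 5), (2, 6), (2, 7), (3, 0), (3, 1), (3, 2), (3, 3), (3, 4), (3, 5), (3, 6), (3, 7)]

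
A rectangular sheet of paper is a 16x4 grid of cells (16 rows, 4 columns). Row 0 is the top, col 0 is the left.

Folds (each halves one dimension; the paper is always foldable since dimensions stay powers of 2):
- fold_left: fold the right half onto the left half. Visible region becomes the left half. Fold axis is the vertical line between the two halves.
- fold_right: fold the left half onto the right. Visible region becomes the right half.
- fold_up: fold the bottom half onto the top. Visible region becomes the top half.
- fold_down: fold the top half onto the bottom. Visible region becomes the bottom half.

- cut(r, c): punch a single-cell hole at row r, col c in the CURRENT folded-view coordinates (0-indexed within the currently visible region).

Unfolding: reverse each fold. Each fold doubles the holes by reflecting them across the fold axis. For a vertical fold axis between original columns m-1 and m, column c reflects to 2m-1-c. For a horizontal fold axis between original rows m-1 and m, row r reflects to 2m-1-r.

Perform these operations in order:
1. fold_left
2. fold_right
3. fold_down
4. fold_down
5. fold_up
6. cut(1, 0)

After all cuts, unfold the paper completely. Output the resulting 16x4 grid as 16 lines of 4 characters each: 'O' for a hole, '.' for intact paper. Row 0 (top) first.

Op 1 fold_left: fold axis v@2; visible region now rows[0,16) x cols[0,2) = 16x2
Op 2 fold_right: fold axis v@1; visible region now rows[0,16) x cols[1,2) = 16x1
Op 3 fold_down: fold axis h@8; visible region now rows[8,16) x cols[1,2) = 8x1
Op 4 fold_down: fold axis h@12; visible region now rows[12,16) x cols[1,2) = 4x1
Op 5 fold_up: fold axis h@14; visible region now rows[12,14) x cols[1,2) = 2x1
Op 6 cut(1, 0): punch at orig (13,1); cuts so far [(13, 1)]; region rows[12,14) x cols[1,2) = 2x1
Unfold 1 (reflect across h@14): 2 holes -> [(13, 1), (14, 1)]
Unfold 2 (reflect across h@12): 4 holes -> [(9, 1), (10, 1), (13, 1), (14, 1)]
Unfold 3 (reflect across h@8): 8 holes -> [(1, 1), (2, 1), (5, 1), (6, 1), (9, 1), (10, 1), (13, 1), (14, 1)]
Unfold 4 (reflect across v@1): 16 holes -> [(1, 0), (1, 1), (2, 0), (2, 1), (5, 0), (5, 1), (6, 0), (6, 1), (9, 0), (9, 1), (10, 0), (10, 1), (13, 0), (13, 1), (14, 0), (14, 1)]
Unfold 5 (reflect across v@2): 32 holes -> [(1, 0), (1, 1), (1, 2), (1, 3), (2, 0), (2, 1), (2, 2), (2, 3), (5, 0), (5, 1), (5, 2), (5, 3), (6, 0), (6, 1), (6, 2), (6, 3), (9, 0), (9, 1), (9, 2), (9, 3), (10, 0), (10, 1), (10, 2), (10, 3), (13, 0), (13, 1), (13, 2), (13, 3), (14, 0), (14, 1), (14, 2), (14, 3)]

Answer: ....
OOOO
OOOO
....
....
OOOO
OOOO
....
....
OOOO
OOOO
....
....
OOOO
OOOO
....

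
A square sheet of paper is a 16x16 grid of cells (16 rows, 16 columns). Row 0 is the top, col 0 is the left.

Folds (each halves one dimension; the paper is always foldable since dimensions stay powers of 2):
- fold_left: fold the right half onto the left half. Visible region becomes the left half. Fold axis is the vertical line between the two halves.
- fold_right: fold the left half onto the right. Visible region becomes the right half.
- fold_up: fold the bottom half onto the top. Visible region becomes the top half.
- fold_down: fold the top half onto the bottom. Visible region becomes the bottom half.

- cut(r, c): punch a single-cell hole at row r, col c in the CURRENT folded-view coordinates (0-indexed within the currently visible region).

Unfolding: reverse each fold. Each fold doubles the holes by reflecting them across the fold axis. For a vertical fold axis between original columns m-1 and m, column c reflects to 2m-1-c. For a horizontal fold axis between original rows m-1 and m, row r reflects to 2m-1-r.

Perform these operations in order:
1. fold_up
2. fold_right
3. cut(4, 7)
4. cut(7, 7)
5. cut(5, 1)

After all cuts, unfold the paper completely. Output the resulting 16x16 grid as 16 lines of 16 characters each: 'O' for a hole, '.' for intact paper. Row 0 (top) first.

Op 1 fold_up: fold axis h@8; visible region now rows[0,8) x cols[0,16) = 8x16
Op 2 fold_right: fold axis v@8; visible region now rows[0,8) x cols[8,16) = 8x8
Op 3 cut(4, 7): punch at orig (4,15); cuts so far [(4, 15)]; region rows[0,8) x cols[8,16) = 8x8
Op 4 cut(7, 7): punch at orig (7,15); cuts so far [(4, 15), (7, 15)]; region rows[0,8) x cols[8,16) = 8x8
Op 5 cut(5, 1): punch at orig (5,9); cuts so far [(4, 15), (5, 9), (7, 15)]; region rows[0,8) x cols[8,16) = 8x8
Unfold 1 (reflect across v@8): 6 holes -> [(4, 0), (4, 15), (5, 6), (5, 9), (7, 0), (7, 15)]
Unfold 2 (reflect across h@8): 12 holes -> [(4, 0), (4, 15), (5, 6), (5, 9), (7, 0), (7, 15), (8, 0), (8, 15), (10, 6), (10, 9), (11, 0), (11, 15)]

Answer: ................
................
................
................
O..............O
......O..O......
................
O..............O
O..............O
................
......O..O......
O..............O
................
................
................
................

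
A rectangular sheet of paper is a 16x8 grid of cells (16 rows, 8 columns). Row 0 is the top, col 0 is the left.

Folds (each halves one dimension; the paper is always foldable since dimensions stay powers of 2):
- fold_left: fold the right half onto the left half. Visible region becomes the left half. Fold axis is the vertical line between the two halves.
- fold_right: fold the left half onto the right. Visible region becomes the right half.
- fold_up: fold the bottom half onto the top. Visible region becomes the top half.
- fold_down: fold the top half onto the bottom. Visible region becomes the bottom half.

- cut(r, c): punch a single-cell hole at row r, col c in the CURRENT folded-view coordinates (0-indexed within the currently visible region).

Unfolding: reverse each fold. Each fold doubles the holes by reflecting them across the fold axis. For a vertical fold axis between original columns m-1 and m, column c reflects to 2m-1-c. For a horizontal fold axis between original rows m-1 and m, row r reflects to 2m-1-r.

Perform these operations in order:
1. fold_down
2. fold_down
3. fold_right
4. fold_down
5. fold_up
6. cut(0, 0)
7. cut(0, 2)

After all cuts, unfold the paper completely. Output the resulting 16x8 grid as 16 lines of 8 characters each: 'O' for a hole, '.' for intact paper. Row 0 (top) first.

Op 1 fold_down: fold axis h@8; visible region now rows[8,16) x cols[0,8) = 8x8
Op 2 fold_down: fold axis h@12; visible region now rows[12,16) x cols[0,8) = 4x8
Op 3 fold_right: fold axis v@4; visible region now rows[12,16) x cols[4,8) = 4x4
Op 4 fold_down: fold axis h@14; visible region now rows[14,16) x cols[4,8) = 2x4
Op 5 fold_up: fold axis h@15; visible region now rows[14,15) x cols[4,8) = 1x4
Op 6 cut(0, 0): punch at orig (14,4); cuts so far [(14, 4)]; region rows[14,15) x cols[4,8) = 1x4
Op 7 cut(0, 2): punch at orig (14,6); cuts so far [(14, 4), (14, 6)]; region rows[14,15) x cols[4,8) = 1x4
Unfold 1 (reflect across h@15): 4 holes -> [(14, 4), (14, 6), (15, 4), (15, 6)]
Unfold 2 (reflect across h@14): 8 holes -> [(12, 4), (12, 6), (13, 4), (13, 6), (14, 4), (14, 6), (15, 4), (15, 6)]
Unfold 3 (reflect across v@4): 16 holes -> [(12, 1), (12, 3), (12, 4), (12, 6), (13, 1), (13, 3), (13, 4), (13, 6), (14, 1), (14, 3), (14, 4), (14, 6), (15, 1), (15, 3), (15, 4), (15, 6)]
Unfold 4 (reflect across h@12): 32 holes -> [(8, 1), (8, 3), (8, 4), (8, 6), (9, 1), (9, 3), (9, 4), (9, 6), (10, 1), (10, 3), (10, 4), (10, 6), (11, 1), (11, 3), (11, 4), (11, 6), (12, 1), (12, 3), (12, 4), (12, 6), (13, 1), (13, 3), (13, 4), (13, 6), (14, 1), (14, 3), (14, 4), (14, 6), (15, 1), (15, 3), (15, 4), (15, 6)]
Unfold 5 (reflect across h@8): 64 holes -> [(0, 1), (0, 3), (0, 4), (0, 6), (1, 1), (1, 3), (1, 4), (1, 6), (2, 1), (2, 3), (2, 4), (2, 6), (3, 1), (3, 3), (3, 4), (3, 6), (4, 1), (4, 3), (4, 4), (4, 6), (5, 1), (5, 3), (5, 4), (5, 6), (6, 1), (6, 3), (6, 4), (6, 6), (7, 1), (7, 3), (7, 4), (7, 6), (8, 1), (8, 3), (8, 4), (8, 6), (9, 1), (9, 3), (9, 4), (9, 6), (10, 1), (10, 3), (10, 4), (10, 6), (11, 1), (11, 3), (11, 4), (11, 6), (12, 1), (12, 3), (12, 4), (12, 6), (13, 1), (13, 3), (13, 4), (13, 6), (14, 1), (14, 3), (14, 4), (14, 6), (15, 1), (15, 3), (15, 4), (15, 6)]

Answer: .O.OO.O.
.O.OO.O.
.O.OO.O.
.O.OO.O.
.O.OO.O.
.O.OO.O.
.O.OO.O.
.O.OO.O.
.O.OO.O.
.O.OO.O.
.O.OO.O.
.O.OO.O.
.O.OO.O.
.O.OO.O.
.O.OO.O.
.O.OO.O.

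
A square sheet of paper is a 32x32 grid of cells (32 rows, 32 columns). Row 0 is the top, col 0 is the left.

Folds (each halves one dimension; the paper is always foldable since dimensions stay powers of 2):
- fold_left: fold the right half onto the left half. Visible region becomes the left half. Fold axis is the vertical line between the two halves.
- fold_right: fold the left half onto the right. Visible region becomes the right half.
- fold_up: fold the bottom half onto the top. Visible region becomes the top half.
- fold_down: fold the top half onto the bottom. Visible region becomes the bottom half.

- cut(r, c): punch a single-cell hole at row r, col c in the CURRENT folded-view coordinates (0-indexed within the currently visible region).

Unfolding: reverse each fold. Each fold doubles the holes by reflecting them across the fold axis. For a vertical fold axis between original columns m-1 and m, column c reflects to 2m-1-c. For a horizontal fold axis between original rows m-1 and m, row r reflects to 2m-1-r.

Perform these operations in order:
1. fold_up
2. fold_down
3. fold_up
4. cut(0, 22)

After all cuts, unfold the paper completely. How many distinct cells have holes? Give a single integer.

Answer: 8

Derivation:
Op 1 fold_up: fold axis h@16; visible region now rows[0,16) x cols[0,32) = 16x32
Op 2 fold_down: fold axis h@8; visible region now rows[8,16) x cols[0,32) = 8x32
Op 3 fold_up: fold axis h@12; visible region now rows[8,12) x cols[0,32) = 4x32
Op 4 cut(0, 22): punch at orig (8,22); cuts so far [(8, 22)]; region rows[8,12) x cols[0,32) = 4x32
Unfold 1 (reflect across h@12): 2 holes -> [(8, 22), (15, 22)]
Unfold 2 (reflect across h@8): 4 holes -> [(0, 22), (7, 22), (8, 22), (15, 22)]
Unfold 3 (reflect across h@16): 8 holes -> [(0, 22), (7, 22), (8, 22), (15, 22), (16, 22), (23, 22), (24, 22), (31, 22)]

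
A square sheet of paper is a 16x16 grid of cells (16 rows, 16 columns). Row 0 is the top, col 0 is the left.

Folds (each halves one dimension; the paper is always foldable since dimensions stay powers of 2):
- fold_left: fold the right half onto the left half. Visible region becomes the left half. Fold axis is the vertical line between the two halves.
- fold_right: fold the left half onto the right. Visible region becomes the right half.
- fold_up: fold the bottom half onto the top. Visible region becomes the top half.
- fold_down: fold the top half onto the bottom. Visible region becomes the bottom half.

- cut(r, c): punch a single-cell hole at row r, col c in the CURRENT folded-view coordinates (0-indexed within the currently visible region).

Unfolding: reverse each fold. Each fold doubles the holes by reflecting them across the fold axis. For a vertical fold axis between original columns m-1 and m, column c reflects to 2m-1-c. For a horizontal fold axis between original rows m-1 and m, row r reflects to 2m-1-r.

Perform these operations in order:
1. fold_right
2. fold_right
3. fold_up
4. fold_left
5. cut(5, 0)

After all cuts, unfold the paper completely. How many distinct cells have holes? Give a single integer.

Answer: 16

Derivation:
Op 1 fold_right: fold axis v@8; visible region now rows[0,16) x cols[8,16) = 16x8
Op 2 fold_right: fold axis v@12; visible region now rows[0,16) x cols[12,16) = 16x4
Op 3 fold_up: fold axis h@8; visible region now rows[0,8) x cols[12,16) = 8x4
Op 4 fold_left: fold axis v@14; visible region now rows[0,8) x cols[12,14) = 8x2
Op 5 cut(5, 0): punch at orig (5,12); cuts so far [(5, 12)]; region rows[0,8) x cols[12,14) = 8x2
Unfold 1 (reflect across v@14): 2 holes -> [(5, 12), (5, 15)]
Unfold 2 (reflect across h@8): 4 holes -> [(5, 12), (5, 15), (10, 12), (10, 15)]
Unfold 3 (reflect across v@12): 8 holes -> [(5, 8), (5, 11), (5, 12), (5, 15), (10, 8), (10, 11), (10, 12), (10, 15)]
Unfold 4 (reflect across v@8): 16 holes -> [(5, 0), (5, 3), (5, 4), (5, 7), (5, 8), (5, 11), (5, 12), (5, 15), (10, 0), (10, 3), (10, 4), (10, 7), (10, 8), (10, 11), (10, 12), (10, 15)]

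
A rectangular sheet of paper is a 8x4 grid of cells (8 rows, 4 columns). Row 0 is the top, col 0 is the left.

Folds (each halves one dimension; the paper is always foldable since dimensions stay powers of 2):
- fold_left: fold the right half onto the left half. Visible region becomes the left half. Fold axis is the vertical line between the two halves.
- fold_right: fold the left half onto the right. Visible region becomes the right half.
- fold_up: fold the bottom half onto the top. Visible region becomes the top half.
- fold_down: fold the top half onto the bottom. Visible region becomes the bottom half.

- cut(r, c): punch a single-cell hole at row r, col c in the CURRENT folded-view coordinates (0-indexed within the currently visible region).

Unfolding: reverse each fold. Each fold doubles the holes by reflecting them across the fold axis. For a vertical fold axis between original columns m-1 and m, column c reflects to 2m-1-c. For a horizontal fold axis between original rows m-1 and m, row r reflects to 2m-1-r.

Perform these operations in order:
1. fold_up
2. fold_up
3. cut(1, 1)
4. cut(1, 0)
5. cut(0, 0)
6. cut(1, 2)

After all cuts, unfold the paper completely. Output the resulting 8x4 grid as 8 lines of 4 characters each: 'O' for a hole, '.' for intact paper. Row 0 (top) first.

Answer: O...
OOO.
OOO.
O...
O...
OOO.
OOO.
O...

Derivation:
Op 1 fold_up: fold axis h@4; visible region now rows[0,4) x cols[0,4) = 4x4
Op 2 fold_up: fold axis h@2; visible region now rows[0,2) x cols[0,4) = 2x4
Op 3 cut(1, 1): punch at orig (1,1); cuts so far [(1, 1)]; region rows[0,2) x cols[0,4) = 2x4
Op 4 cut(1, 0): punch at orig (1,0); cuts so far [(1, 0), (1, 1)]; region rows[0,2) x cols[0,4) = 2x4
Op 5 cut(0, 0): punch at orig (0,0); cuts so far [(0, 0), (1, 0), (1, 1)]; region rows[0,2) x cols[0,4) = 2x4
Op 6 cut(1, 2): punch at orig (1,2); cuts so far [(0, 0), (1, 0), (1, 1), (1, 2)]; region rows[0,2) x cols[0,4) = 2x4
Unfold 1 (reflect across h@2): 8 holes -> [(0, 0), (1, 0), (1, 1), (1, 2), (2, 0), (2, 1), (2, 2), (3, 0)]
Unfold 2 (reflect across h@4): 16 holes -> [(0, 0), (1, 0), (1, 1), (1, 2), (2, 0), (2, 1), (2, 2), (3, 0), (4, 0), (5, 0), (5, 1), (5, 2), (6, 0), (6, 1), (6, 2), (7, 0)]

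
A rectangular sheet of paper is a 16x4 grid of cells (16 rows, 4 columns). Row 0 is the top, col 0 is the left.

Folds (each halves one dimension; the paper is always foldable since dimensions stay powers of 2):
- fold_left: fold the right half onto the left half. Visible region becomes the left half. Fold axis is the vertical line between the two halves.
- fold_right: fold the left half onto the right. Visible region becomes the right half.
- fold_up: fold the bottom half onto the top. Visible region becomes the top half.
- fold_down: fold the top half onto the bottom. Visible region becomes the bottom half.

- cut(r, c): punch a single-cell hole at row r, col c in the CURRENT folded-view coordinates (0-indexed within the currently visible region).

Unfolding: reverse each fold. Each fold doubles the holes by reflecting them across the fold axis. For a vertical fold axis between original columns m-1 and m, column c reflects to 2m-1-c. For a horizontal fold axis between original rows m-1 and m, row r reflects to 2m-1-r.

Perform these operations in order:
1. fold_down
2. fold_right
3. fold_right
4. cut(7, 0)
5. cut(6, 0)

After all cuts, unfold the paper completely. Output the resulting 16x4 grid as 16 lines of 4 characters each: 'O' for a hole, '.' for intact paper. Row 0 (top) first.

Answer: OOOO
OOOO
....
....
....
....
....
....
....
....
....
....
....
....
OOOO
OOOO

Derivation:
Op 1 fold_down: fold axis h@8; visible region now rows[8,16) x cols[0,4) = 8x4
Op 2 fold_right: fold axis v@2; visible region now rows[8,16) x cols[2,4) = 8x2
Op 3 fold_right: fold axis v@3; visible region now rows[8,16) x cols[3,4) = 8x1
Op 4 cut(7, 0): punch at orig (15,3); cuts so far [(15, 3)]; region rows[8,16) x cols[3,4) = 8x1
Op 5 cut(6, 0): punch at orig (14,3); cuts so far [(14, 3), (15, 3)]; region rows[8,16) x cols[3,4) = 8x1
Unfold 1 (reflect across v@3): 4 holes -> [(14, 2), (14, 3), (15, 2), (15, 3)]
Unfold 2 (reflect across v@2): 8 holes -> [(14, 0), (14, 1), (14, 2), (14, 3), (15, 0), (15, 1), (15, 2), (15, 3)]
Unfold 3 (reflect across h@8): 16 holes -> [(0, 0), (0, 1), (0, 2), (0, 3), (1, 0), (1, 1), (1, 2), (1, 3), (14, 0), (14, 1), (14, 2), (14, 3), (15, 0), (15, 1), (15, 2), (15, 3)]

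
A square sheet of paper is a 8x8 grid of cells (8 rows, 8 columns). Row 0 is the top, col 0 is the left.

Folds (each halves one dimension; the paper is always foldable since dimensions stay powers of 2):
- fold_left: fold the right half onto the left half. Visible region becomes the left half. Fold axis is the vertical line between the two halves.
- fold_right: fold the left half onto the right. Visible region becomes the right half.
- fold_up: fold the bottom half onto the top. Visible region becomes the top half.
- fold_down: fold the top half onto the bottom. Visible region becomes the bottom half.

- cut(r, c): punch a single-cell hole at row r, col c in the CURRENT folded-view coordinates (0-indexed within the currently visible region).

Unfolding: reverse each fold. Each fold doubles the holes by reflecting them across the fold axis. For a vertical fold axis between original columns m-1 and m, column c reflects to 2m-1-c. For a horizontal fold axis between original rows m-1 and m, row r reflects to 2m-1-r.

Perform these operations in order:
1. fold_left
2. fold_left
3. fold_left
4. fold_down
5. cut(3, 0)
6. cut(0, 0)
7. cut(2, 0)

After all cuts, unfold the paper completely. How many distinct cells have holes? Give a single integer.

Op 1 fold_left: fold axis v@4; visible region now rows[0,8) x cols[0,4) = 8x4
Op 2 fold_left: fold axis v@2; visible region now rows[0,8) x cols[0,2) = 8x2
Op 3 fold_left: fold axis v@1; visible region now rows[0,8) x cols[0,1) = 8x1
Op 4 fold_down: fold axis h@4; visible region now rows[4,8) x cols[0,1) = 4x1
Op 5 cut(3, 0): punch at orig (7,0); cuts so far [(7, 0)]; region rows[4,8) x cols[0,1) = 4x1
Op 6 cut(0, 0): punch at orig (4,0); cuts so far [(4, 0), (7, 0)]; region rows[4,8) x cols[0,1) = 4x1
Op 7 cut(2, 0): punch at orig (6,0); cuts so far [(4, 0), (6, 0), (7, 0)]; region rows[4,8) x cols[0,1) = 4x1
Unfold 1 (reflect across h@4): 6 holes -> [(0, 0), (1, 0), (3, 0), (4, 0), (6, 0), (7, 0)]
Unfold 2 (reflect across v@1): 12 holes -> [(0, 0), (0, 1), (1, 0), (1, 1), (3, 0), (3, 1), (4, 0), (4, 1), (6, 0), (6, 1), (7, 0), (7, 1)]
Unfold 3 (reflect across v@2): 24 holes -> [(0, 0), (0, 1), (0, 2), (0, 3), (1, 0), (1, 1), (1, 2), (1, 3), (3, 0), (3, 1), (3, 2), (3, 3), (4, 0), (4, 1), (4, 2), (4, 3), (6, 0), (6, 1), (6, 2), (6, 3), (7, 0), (7, 1), (7, 2), (7, 3)]
Unfold 4 (reflect across v@4): 48 holes -> [(0, 0), (0, 1), (0, 2), (0, 3), (0, 4), (0, 5), (0, 6), (0, 7), (1, 0), (1, 1), (1, 2), (1, 3), (1, 4), (1, 5), (1, 6), (1, 7), (3, 0), (3, 1), (3, 2), (3, 3), (3, 4), (3, 5), (3, 6), (3, 7), (4, 0), (4, 1), (4, 2), (4, 3), (4, 4), (4, 5), (4, 6), (4, 7), (6, 0), (6, 1), (6, 2), (6, 3), (6, 4), (6, 5), (6, 6), (6, 7), (7, 0), (7, 1), (7, 2), (7, 3), (7, 4), (7, 5), (7, 6), (7, 7)]

Answer: 48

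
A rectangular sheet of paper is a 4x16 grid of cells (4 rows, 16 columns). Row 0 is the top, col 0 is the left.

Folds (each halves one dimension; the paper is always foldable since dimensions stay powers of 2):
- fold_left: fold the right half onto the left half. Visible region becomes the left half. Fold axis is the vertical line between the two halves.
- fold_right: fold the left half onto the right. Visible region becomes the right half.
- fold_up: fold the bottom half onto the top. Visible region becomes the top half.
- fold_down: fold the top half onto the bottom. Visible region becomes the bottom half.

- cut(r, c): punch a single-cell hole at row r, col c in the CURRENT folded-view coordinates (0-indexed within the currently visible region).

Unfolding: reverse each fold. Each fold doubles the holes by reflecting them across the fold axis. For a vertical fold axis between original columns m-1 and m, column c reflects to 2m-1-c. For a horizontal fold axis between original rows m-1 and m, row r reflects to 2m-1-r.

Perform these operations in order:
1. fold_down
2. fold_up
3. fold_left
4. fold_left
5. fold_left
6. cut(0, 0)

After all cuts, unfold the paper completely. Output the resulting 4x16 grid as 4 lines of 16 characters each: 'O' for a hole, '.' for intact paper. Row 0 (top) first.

Op 1 fold_down: fold axis h@2; visible region now rows[2,4) x cols[0,16) = 2x16
Op 2 fold_up: fold axis h@3; visible region now rows[2,3) x cols[0,16) = 1x16
Op 3 fold_left: fold axis v@8; visible region now rows[2,3) x cols[0,8) = 1x8
Op 4 fold_left: fold axis v@4; visible region now rows[2,3) x cols[0,4) = 1x4
Op 5 fold_left: fold axis v@2; visible region now rows[2,3) x cols[0,2) = 1x2
Op 6 cut(0, 0): punch at orig (2,0); cuts so far [(2, 0)]; region rows[2,3) x cols[0,2) = 1x2
Unfold 1 (reflect across v@2): 2 holes -> [(2, 0), (2, 3)]
Unfold 2 (reflect across v@4): 4 holes -> [(2, 0), (2, 3), (2, 4), (2, 7)]
Unfold 3 (reflect across v@8): 8 holes -> [(2, 0), (2, 3), (2, 4), (2, 7), (2, 8), (2, 11), (2, 12), (2, 15)]
Unfold 4 (reflect across h@3): 16 holes -> [(2, 0), (2, 3), (2, 4), (2, 7), (2, 8), (2, 11), (2, 12), (2, 15), (3, 0), (3, 3), (3, 4), (3, 7), (3, 8), (3, 11), (3, 12), (3, 15)]
Unfold 5 (reflect across h@2): 32 holes -> [(0, 0), (0, 3), (0, 4), (0, 7), (0, 8), (0, 11), (0, 12), (0, 15), (1, 0), (1, 3), (1, 4), (1, 7), (1, 8), (1, 11), (1, 12), (1, 15), (2, 0), (2, 3), (2, 4), (2, 7), (2, 8), (2, 11), (2, 12), (2, 15), (3, 0), (3, 3), (3, 4), (3, 7), (3, 8), (3, 11), (3, 12), (3, 15)]

Answer: O..OO..OO..OO..O
O..OO..OO..OO..O
O..OO..OO..OO..O
O..OO..OO..OO..O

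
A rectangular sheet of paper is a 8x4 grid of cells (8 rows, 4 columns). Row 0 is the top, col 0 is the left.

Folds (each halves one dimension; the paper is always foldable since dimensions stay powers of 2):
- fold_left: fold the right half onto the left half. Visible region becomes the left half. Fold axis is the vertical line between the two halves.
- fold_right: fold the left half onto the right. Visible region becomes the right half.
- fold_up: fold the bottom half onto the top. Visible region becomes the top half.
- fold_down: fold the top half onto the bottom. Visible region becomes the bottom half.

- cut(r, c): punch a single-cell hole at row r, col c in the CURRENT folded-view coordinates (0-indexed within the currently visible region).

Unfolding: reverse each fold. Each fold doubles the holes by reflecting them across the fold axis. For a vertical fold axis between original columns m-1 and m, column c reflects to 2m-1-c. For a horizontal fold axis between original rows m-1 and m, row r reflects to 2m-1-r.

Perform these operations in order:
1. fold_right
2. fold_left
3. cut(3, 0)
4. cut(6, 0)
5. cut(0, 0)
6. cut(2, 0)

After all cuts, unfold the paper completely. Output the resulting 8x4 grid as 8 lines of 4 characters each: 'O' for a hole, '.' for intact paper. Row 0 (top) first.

Answer: OOOO
....
OOOO
OOOO
....
....
OOOO
....

Derivation:
Op 1 fold_right: fold axis v@2; visible region now rows[0,8) x cols[2,4) = 8x2
Op 2 fold_left: fold axis v@3; visible region now rows[0,8) x cols[2,3) = 8x1
Op 3 cut(3, 0): punch at orig (3,2); cuts so far [(3, 2)]; region rows[0,8) x cols[2,3) = 8x1
Op 4 cut(6, 0): punch at orig (6,2); cuts so far [(3, 2), (6, 2)]; region rows[0,8) x cols[2,3) = 8x1
Op 5 cut(0, 0): punch at orig (0,2); cuts so far [(0, 2), (3, 2), (6, 2)]; region rows[0,8) x cols[2,3) = 8x1
Op 6 cut(2, 0): punch at orig (2,2); cuts so far [(0, 2), (2, 2), (3, 2), (6, 2)]; region rows[0,8) x cols[2,3) = 8x1
Unfold 1 (reflect across v@3): 8 holes -> [(0, 2), (0, 3), (2, 2), (2, 3), (3, 2), (3, 3), (6, 2), (6, 3)]
Unfold 2 (reflect across v@2): 16 holes -> [(0, 0), (0, 1), (0, 2), (0, 3), (2, 0), (2, 1), (2, 2), (2, 3), (3, 0), (3, 1), (3, 2), (3, 3), (6, 0), (6, 1), (6, 2), (6, 3)]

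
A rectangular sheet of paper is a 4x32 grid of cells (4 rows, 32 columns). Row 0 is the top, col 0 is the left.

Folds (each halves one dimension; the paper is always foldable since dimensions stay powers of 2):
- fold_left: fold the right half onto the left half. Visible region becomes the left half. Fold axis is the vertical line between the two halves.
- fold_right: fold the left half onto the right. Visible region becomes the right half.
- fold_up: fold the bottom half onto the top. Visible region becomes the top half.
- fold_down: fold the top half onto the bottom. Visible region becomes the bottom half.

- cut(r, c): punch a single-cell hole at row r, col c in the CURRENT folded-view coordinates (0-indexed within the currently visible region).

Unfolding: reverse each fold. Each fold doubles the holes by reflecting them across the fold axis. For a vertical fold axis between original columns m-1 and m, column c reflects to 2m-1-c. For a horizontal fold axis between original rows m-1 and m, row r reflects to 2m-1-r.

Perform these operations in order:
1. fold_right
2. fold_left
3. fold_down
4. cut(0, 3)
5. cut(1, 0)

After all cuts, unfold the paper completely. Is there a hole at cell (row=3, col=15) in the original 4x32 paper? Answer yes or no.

Answer: yes

Derivation:
Op 1 fold_right: fold axis v@16; visible region now rows[0,4) x cols[16,32) = 4x16
Op 2 fold_left: fold axis v@24; visible region now rows[0,4) x cols[16,24) = 4x8
Op 3 fold_down: fold axis h@2; visible region now rows[2,4) x cols[16,24) = 2x8
Op 4 cut(0, 3): punch at orig (2,19); cuts so far [(2, 19)]; region rows[2,4) x cols[16,24) = 2x8
Op 5 cut(1, 0): punch at orig (3,16); cuts so far [(2, 19), (3, 16)]; region rows[2,4) x cols[16,24) = 2x8
Unfold 1 (reflect across h@2): 4 holes -> [(0, 16), (1, 19), (2, 19), (3, 16)]
Unfold 2 (reflect across v@24): 8 holes -> [(0, 16), (0, 31), (1, 19), (1, 28), (2, 19), (2, 28), (3, 16), (3, 31)]
Unfold 3 (reflect across v@16): 16 holes -> [(0, 0), (0, 15), (0, 16), (0, 31), (1, 3), (1, 12), (1, 19), (1, 28), (2, 3), (2, 12), (2, 19), (2, 28), (3, 0), (3, 15), (3, 16), (3, 31)]
Holes: [(0, 0), (0, 15), (0, 16), (0, 31), (1, 3), (1, 12), (1, 19), (1, 28), (2, 3), (2, 12), (2, 19), (2, 28), (3, 0), (3, 15), (3, 16), (3, 31)]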